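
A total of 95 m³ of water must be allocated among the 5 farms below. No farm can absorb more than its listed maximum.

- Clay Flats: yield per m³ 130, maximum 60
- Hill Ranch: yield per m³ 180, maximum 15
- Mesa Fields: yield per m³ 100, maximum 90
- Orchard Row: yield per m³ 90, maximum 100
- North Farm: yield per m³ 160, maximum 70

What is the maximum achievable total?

15200

Order the farms by yield per m³: Hill Ranch 180 > North Farm 160 > Clay Flats 130 > Mesa Fields 100 > Orchard Row 90.
Give Hill Ranch 15 to hit its cap of 15 — 80 left.
Give North Farm 70 to hit its cap of 70 — 10 left.
Clay Flats: +10 (room for 60) → 10. Pool exhausted.
Total = 130×10 + 180×15 + 160×70 = 15200.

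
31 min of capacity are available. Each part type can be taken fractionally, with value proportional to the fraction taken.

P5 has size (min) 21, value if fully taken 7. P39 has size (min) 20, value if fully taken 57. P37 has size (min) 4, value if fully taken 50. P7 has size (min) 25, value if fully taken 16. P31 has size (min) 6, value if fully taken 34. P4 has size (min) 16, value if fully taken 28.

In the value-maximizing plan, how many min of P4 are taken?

1

Sort by value density: P37 50/4≈12.5, P31 34/6≈5.67, P39 57/20≈2.85, P4 28/16≈1.75, P7 16/25≈0.64, P5 7/21≈0.333.
Take all of P37 (4 min, value 50) — 27 min left.
Take all of P31 (6 min, value 34) — 21 min left.
P39: take in full, 20 min for value 57 — 1 left.
Fill the last 1 min with part of P4: 1/16 of it earns 1.75.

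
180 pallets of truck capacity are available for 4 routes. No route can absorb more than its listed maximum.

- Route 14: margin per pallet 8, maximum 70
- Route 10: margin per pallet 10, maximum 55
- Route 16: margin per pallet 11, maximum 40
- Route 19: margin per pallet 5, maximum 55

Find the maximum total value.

1625

Order the routes by margin per pallet: Route 16 11 > Route 10 10 > Route 14 8 > Route 19 5.
Route 16: +40 to 40 (cap) ; 140 left.
Route 10: +55 to 55 (cap) ; 85 left.
Route 14 takes 70 to reach its cap of 70 ; 15 left.
Route 19 has room for 55 but only 15 remain, so it gets 15.
Total = 8×70 + 10×55 + 11×40 + 5×15 = 1625.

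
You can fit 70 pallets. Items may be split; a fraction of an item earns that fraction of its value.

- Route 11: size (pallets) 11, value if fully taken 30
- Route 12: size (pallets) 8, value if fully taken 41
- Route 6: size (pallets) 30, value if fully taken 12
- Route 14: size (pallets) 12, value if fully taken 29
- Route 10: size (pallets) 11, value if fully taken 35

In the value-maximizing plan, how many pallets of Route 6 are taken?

28

Best value per unit of size first: Route 12 41/8≈5.12, Route 10 35/11≈3.18, Route 11 30/11≈2.73, Route 14 29/12≈2.42, Route 6 12/30≈0.4.
Route 12: take in full, 8 pallets for value 41 ; 62 left.
All 11 pallets of Route 10 fit (value 35) ; 51 remain.
All 11 pallets of Route 11 fit (value 30) ; 40 remain.
All 12 pallets of Route 14 fit (value 29) ; 28 remain.
Only 28 pallets remain; take 28/30 of Route 6 for value 12×28/30 = 11.2.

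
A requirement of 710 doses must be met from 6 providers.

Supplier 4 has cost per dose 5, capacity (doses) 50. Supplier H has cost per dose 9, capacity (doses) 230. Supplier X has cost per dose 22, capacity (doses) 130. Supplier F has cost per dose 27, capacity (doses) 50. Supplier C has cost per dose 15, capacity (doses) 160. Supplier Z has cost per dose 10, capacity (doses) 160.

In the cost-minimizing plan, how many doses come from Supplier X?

110

Cheapest first:
Supplier 4 at 5: take all 50 doses → 660 still needed.
Supplier H (9): use full 230 → 430 doses to go.
Supplier Z at 10: take all 160 doses → 270 still needed.
Take 160 from Supplier C at 15 → need 110 more.
Supplier X at 22: take 110 of its 130 → requirement met.
Supplier F: unused.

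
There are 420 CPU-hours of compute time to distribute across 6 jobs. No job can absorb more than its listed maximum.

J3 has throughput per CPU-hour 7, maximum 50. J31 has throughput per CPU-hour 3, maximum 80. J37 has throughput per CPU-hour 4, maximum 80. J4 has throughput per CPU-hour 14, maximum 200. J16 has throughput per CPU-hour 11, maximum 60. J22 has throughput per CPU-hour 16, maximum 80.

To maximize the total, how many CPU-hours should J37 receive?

Highest throughput per CPU-hour first: J22 16 > J4 14 > J16 11 > J3 7 > J37 4 > J31 3.
J22 takes 80 to reach its cap of 80 → 340 left.
J4: +200 to 200 (cap) → 140 left.
Give J16 60 to hit its cap of 60 → 80 left.
J3 takes 50 to reach its cap of 50 → 30 left.
J37: +30 (room for 80) → 30. Pool exhausted.

30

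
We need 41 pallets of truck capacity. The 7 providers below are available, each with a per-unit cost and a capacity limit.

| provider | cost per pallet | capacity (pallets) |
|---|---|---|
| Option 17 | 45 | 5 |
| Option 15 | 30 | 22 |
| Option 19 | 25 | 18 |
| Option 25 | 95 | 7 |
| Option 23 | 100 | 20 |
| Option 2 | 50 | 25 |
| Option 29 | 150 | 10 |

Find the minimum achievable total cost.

1155

Use providers in increasing cost order.
Take 18 from Option 19 at 25 → need 23 more.
Option 15 (30): use full 22 → 1 pallets to go.
Option 17 (45): take the remaining 1 → done.
Option 2, Option 25, Option 23, Option 29: unused.
Cost = 18×25 + 22×30 + 1×45 = 1155.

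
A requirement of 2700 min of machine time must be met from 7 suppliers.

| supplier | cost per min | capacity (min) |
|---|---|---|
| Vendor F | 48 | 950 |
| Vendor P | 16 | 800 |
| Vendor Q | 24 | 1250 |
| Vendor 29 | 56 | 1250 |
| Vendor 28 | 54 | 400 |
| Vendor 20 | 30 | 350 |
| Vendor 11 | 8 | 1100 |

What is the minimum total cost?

40800

Fill from the cheapest supplier first.
Take 1100 from Vendor 11 at 8 ; need 1600 more.
Take 800 from Vendor P at 16 ; need 800 more.
Vendor Q at 24: take 800 of its 1250 ; requirement met.
Vendor 20, Vendor F, Vendor 28, Vendor 29: unused.
Cost = 1100×8 + 800×16 + 800×24 = 40800.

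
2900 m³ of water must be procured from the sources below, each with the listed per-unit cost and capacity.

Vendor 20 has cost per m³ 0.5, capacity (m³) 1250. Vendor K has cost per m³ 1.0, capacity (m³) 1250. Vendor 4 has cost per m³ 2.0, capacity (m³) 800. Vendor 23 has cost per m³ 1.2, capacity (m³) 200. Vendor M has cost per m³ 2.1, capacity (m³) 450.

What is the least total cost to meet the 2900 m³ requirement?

2515

Fill from the cheapest source first.
Vendor 20 (0.5): use full 1250 ; 1650 m³ to go.
Vendor K (1.0): use full 1250 ; 400 m³ to go.
Take 200 from Vendor 23 at 1.2 ; need 200 more.
Vendor 4 at 2.0: take 200 of its 800 ; requirement met.
Vendor M: unused.
Cost = 1250×0.5 + 1250×1.0 + 200×1.2 + 200×2.0 = 2515.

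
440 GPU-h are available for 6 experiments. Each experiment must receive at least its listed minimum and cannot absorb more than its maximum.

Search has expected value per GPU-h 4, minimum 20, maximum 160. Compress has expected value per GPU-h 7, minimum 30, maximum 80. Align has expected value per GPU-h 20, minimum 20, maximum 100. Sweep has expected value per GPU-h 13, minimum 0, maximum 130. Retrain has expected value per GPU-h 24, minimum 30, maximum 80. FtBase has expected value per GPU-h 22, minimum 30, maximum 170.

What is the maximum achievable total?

Meeting every minimum uses 20+30+20+0+30+30 = 130 GPU-h, leaving 310.
Rank by expected value per GPU-h: Retrain 24 > FtBase 22 > Align 20 > Sweep 13 > Compress 7 > Search 4.
Retrain: +50 to 80 (cap) ; 260 left.
Give FtBase 140 more to hit its cap of 170 ; 120 left.
Align: +80 to 100 (cap) ; 40 left.
Only 40 left; Sweep takes them to reach 40.
Total = 4×20 + 7×30 + 20×100 + 13×40 + 24×80 + 22×170 = 8470.

8470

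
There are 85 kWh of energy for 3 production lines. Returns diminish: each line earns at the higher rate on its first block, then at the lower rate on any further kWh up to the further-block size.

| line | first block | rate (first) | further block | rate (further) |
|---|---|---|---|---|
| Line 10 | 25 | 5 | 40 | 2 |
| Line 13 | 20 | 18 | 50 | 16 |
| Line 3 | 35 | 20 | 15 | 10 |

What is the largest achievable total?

Rank every tier by rate: Line 3/T1 20 > Line 13/T1 18 > Line 13/T2 16 > Line 3/T2 10 > Line 10/T1 5 > Line 10/T2 2.
Line 3/T1 (20): +35 → 50 left.
Fill Line 13 T1 block (20 at 18) → 30 left.
Line 13/T2: +30 of 50 at 16; pool empty.
Total = 20×35 + 18×20 + 16×30 = 1540.

1540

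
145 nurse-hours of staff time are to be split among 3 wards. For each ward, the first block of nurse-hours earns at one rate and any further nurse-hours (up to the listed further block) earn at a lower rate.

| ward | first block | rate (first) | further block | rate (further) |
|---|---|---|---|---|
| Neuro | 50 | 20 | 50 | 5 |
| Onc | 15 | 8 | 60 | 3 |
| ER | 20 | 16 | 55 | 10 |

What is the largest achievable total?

2015

Rank every tier by rate: Neuro/tier1 20 > ER/tier1 16 > ER/tier2 10 > Onc/tier1 8 > Neuro/tier2 5 > Onc/tier2 3.
Neuro tier1 at 20: fill all 50 — 95 left.
ER/tier1 (16): +20 — 75 left.
Fill ER tier2 block (55 at 10) — 20 left.
Fill Onc tier1 block (15 at 8) — 5 left.
Neuro tier2 at 5: only 5 left, fill 5.
Total = 20×50 + 16×20 + 10×55 + 8×15 + 5×5 = 2015.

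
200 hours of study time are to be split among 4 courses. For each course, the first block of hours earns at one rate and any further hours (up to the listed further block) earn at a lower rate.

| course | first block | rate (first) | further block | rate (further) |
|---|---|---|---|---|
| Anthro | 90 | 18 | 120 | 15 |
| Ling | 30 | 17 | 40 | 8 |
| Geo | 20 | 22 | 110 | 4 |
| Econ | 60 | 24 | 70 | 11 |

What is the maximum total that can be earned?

4010

Order all 8 blocks by rate: Econ/T1 24 > Geo/T1 22 > Anthro/T1 18 > Ling/T1 17 > Anthro/T2 15 > Econ/T2 11 > Ling/T2 8 > Geo/T2 4.
Fill Econ T1 block (60 at 24) ; 140 left.
Geo T1 at 22: fill all 20 ; 120 left.
Fill Anthro T1 block (90 at 18) ; 30 left.
Ling/T1 (17): +30 ; 0 left.
Total = 24×60 + 22×20 + 18×90 + 17×30 = 4010.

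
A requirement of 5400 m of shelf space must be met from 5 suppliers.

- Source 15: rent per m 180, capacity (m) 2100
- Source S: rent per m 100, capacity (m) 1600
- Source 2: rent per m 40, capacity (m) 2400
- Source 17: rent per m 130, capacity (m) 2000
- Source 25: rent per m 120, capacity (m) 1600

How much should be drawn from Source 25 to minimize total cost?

Fill from the cheapest supplier first.
Source 2 at 40: take all 2400 m — 3000 still needed.
Source S (100): use full 1600 — 1400 m to go.
Take 1400 from Source 25 at 120 to finish.
Source 17, Source 15: unused.

1400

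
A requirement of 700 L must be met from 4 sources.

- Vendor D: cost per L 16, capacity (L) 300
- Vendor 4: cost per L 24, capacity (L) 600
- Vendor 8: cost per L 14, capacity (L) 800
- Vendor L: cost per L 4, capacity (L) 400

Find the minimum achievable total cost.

5800

Cheapest first:
Vendor L (4): use full 400 — 300 L to go.
Vendor 8 at 14: take 300 of its 800 — requirement met.
Vendor D, Vendor 4: unused.
Cost = 400×4 + 300×14 = 5800.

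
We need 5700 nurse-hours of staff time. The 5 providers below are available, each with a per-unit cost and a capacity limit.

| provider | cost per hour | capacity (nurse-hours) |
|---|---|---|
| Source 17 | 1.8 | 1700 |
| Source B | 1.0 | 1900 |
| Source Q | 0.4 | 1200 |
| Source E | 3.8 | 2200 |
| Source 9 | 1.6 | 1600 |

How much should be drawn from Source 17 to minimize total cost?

Use providers in increasing cost order.
Take 1200 from Source Q at 0.4 — need 4500 more.
Source B (1.0): use full 1900 — 2600 nurse-hours to go.
Take 1600 from Source 9 at 1.6 — need 1000 more.
Source 17 (1.8): take the remaining 1000 — done.
Source E: unused.

1000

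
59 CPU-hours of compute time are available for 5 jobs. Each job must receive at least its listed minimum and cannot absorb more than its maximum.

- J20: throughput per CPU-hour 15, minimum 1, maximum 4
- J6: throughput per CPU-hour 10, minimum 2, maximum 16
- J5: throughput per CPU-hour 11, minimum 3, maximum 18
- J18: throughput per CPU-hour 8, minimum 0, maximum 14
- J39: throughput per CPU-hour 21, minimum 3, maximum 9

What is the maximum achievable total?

Meeting every minimum uses 1+2+3+0+3 = 9 CPU-hours, leaving 50.
Rank by throughput per CPU-hour: J39 21 > J20 15 > J5 11 > J6 10 > J18 8.
Give J39 6 more to hit its cap of 9 — 44 left.
Give J20 3 more to hit its cap of 4 — 41 left.
Give J5 15 more to hit its cap of 18 — 26 left.
J6: +14 to 16 (cap) — 12 left.
Only 12 left; J18 takes them to reach 12.
Total = 15×4 + 10×16 + 11×18 + 8×12 + 21×9 = 703.

703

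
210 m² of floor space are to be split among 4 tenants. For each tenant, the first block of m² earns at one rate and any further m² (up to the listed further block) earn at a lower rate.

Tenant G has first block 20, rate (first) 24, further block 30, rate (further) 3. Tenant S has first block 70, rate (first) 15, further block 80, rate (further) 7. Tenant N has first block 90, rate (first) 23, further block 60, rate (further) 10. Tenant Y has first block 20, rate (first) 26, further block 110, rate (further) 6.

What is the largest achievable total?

4220

Rank every tier by rate: Tenant Y/first 26 > Tenant G/first 24 > Tenant N/first 23 > Tenant S/first 15 > Tenant N/second 10 > Tenant S/second 7 > Tenant Y/second 6 > Tenant G/second 3.
Tenant Y/first (26): +20 → 190 left.
Fill Tenant G first block (20 at 24) → 170 left.
Tenant N/first (23): +90 → 80 left.
Tenant S/first (15): +70 → 10 left.
Tenant N second at 10: only 10 left, fill 10.
Total = 26×20 + 24×20 + 23×90 + 15×70 + 10×10 = 4220.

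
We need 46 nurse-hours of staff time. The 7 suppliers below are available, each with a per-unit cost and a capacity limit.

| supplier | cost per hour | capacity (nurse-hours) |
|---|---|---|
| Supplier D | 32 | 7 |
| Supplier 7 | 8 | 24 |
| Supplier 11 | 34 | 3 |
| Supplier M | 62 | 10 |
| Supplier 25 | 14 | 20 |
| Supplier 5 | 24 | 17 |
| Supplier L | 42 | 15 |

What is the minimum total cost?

Use suppliers in increasing cost order.
Supplier 7 (8): use full 24 → 22 nurse-hours to go.
Supplier 25 at 14: take all 20 nurse-hours → 2 still needed.
Supplier 5 (24): take the remaining 2 → done.
Supplier D, Supplier 11, Supplier L, Supplier M: unused.
Cost = 24×8 + 20×14 + 2×24 = 520.

520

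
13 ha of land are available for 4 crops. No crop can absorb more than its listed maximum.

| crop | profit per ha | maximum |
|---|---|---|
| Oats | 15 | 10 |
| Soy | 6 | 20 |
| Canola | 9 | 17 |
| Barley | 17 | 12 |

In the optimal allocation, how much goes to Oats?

1

Order the crops by profit per ha: Barley 17 > Oats 15 > Canola 9 > Soy 6.
Barley takes 12 to reach its cap of 12 — 1 left.
Oats has room for 10 but only 1 remain, so it gets 1.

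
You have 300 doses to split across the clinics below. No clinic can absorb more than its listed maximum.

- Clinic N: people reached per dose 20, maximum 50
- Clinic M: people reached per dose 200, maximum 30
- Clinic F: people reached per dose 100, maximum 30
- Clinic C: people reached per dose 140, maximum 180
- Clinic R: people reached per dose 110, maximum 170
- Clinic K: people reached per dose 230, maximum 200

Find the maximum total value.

61800

Order the clinics by people reached per dose: Clinic K 230 > Clinic M 200 > Clinic C 140 > Clinic R 110 > Clinic F 100 > Clinic N 20.
Clinic K takes 200 to reach its cap of 200 — 100 left.
Give Clinic M 30 to hit its cap of 30 — 70 left.
Clinic C has room for 180 but only 70 remain, so it gets 70.
Total = 200×30 + 140×70 + 230×200 = 61800.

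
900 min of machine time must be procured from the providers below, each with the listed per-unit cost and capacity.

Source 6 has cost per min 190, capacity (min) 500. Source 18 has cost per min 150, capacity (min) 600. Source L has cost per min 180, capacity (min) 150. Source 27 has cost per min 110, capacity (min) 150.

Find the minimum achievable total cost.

133500

Use providers in increasing cost order.
Source 27 (110): use full 150 — 750 min to go.
Source 18 at 150: take all 600 min — 150 still needed.
Take 150 from Source L at 180 — need 0 more.
Source 6: unused.
Cost = 150×110 + 600×150 + 150×180 = 133500.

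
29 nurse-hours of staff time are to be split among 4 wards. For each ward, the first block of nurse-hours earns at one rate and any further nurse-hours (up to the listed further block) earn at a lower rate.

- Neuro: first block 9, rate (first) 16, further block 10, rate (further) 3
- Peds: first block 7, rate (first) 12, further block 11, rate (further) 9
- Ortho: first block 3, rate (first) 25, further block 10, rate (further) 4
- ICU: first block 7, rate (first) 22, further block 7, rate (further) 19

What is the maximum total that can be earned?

542

Order all 8 blocks by rate: Ortho/first 25 > ICU/first 22 > ICU/second 19 > Neuro/first 16 > Peds/first 12 > Peds/second 9 > Ortho/second 4 > Neuro/second 3.
Fill Ortho first block (3 at 25) → 26 left.
ICU first at 22: fill all 7 → 19 left.
ICU/second (19): +7 → 12 left.
Neuro first at 16: fill all 9 → 3 left.
Peds first at 12: only 3 left, fill 3.
Total = 25×3 + 22×7 + 19×7 + 16×9 + 12×3 = 542.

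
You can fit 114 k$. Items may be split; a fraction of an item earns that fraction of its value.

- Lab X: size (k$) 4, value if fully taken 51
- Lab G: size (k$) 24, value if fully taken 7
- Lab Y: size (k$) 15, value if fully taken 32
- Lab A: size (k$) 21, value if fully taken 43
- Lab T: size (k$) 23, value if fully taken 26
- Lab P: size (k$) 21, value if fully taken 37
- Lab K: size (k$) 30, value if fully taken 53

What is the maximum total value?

242

Sort by value density: Lab X 51/4≈12.8, Lab Y 32/15≈2.13, Lab A 43/21≈2.05, Lab K 53/30≈1.77, Lab P 37/21≈1.76, Lab T 26/23≈1.13, Lab G 7/24≈0.292.
Lab X: take in full, 4 k$ for value 51 — 110 left.
Lab Y: take in full, 15 k$ for value 32 — 95 left.
Take all of Lab A (21 k$, value 43) — 74 k$ left.
Lab K: take in full, 30 k$ for value 53 — 44 left.
Lab P: take in full, 21 k$ for value 37 — 23 left.
Take all of Lab T (23 k$, value 26) — 0 k$ left.
Total value = 242.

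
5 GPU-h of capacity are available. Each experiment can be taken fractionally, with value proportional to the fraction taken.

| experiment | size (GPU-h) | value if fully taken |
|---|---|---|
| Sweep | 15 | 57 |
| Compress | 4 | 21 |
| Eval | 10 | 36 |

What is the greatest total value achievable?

Rank by value-to-size ratio: Compress 21/4≈5.25, Sweep 57/15≈3.8, Eval 36/10≈3.6.
Take all of Compress (4 GPU-h, value 21) → 1 GPU-h left.
Only 1 GPU-h remain; take 1/15 of Sweep for value 57×1/15 = 3.8.
Total value = 24.8.

24.8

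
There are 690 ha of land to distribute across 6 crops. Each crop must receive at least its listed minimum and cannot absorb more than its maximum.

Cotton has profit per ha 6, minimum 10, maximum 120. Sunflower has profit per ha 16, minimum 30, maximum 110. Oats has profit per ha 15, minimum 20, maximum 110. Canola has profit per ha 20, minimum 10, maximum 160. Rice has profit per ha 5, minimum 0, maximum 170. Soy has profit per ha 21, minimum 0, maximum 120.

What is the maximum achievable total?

10200

Meeting every minimum uses 10+30+20+10+0+0 = 70 ha, leaving 620.
Order the crops by profit per ha: Soy 21 > Canola 20 > Sunflower 16 > Oats 15 > Cotton 6 > Rice 5.
Give Soy 120 more to hit its cap of 120 → 500 left.
Canola takes 150 more to reach its cap of 160 → 350 left.
Sunflower takes 80 more to reach its cap of 110 → 270 left.
Give Oats 90 more to hit its cap of 110 → 180 left.
Cotton takes 110 more to reach its cap of 120 → 70 left.
Rice: +70 (room for 170) → 70. Pool exhausted.
Total = 6×120 + 16×110 + 15×110 + 20×160 + 5×70 + 21×120 = 10200.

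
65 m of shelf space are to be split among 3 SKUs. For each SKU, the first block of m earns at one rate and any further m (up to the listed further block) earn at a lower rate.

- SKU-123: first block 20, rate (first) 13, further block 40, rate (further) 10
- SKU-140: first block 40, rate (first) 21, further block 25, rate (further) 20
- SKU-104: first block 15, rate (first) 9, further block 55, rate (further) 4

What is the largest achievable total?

1340

Rank every tier by rate: SKU-140/T1 21 > SKU-140/T2 20 > SKU-123/T1 13 > SKU-123/T2 10 > SKU-104/T1 9 > SKU-104/T2 4.
SKU-140/T1 (21): +40 ; 25 left.
Fill SKU-140 T2 block (25 at 20) ; 0 left.
Total = 21×40 + 20×25 = 1340.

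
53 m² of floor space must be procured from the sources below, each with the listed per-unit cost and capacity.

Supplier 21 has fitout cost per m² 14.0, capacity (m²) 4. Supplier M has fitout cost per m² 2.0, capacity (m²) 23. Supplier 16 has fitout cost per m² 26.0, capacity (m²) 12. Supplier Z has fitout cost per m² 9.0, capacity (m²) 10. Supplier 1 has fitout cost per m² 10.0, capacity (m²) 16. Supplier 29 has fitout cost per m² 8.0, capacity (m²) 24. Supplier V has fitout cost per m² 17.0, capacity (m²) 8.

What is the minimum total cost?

292

Fill from the cheapest source first.
Supplier M at 2.0: take all 23 m² — 30 still needed.
Supplier 29 (8.0): use full 24 — 6 m² to go.
Supplier Z at 9.0: take 6 of its 10 — requirement met.
Supplier 1, Supplier 21, Supplier V, Supplier 16: unused.
Cost = 23×2.0 + 24×8.0 + 6×9.0 = 292.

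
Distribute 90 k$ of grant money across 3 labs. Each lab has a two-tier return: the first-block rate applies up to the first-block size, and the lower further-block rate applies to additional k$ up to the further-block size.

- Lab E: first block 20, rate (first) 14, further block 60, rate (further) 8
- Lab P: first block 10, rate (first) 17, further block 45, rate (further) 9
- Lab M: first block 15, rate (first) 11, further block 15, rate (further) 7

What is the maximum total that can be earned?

Order all 6 blocks by rate: Lab P/T1 17 > Lab E/T1 14 > Lab M/T1 11 > Lab P/T2 9 > Lab E/T2 8 > Lab M/T2 7.
Lab P/T1 (17): +10 — 80 left.
Lab E T1 at 14: fill all 20 — 60 left.
Fill Lab M T1 block (15 at 11) — 45 left.
Lab P/T2 (9): +45 — 0 left.
Total = 17×10 + 14×20 + 11×15 + 9×45 = 1020.

1020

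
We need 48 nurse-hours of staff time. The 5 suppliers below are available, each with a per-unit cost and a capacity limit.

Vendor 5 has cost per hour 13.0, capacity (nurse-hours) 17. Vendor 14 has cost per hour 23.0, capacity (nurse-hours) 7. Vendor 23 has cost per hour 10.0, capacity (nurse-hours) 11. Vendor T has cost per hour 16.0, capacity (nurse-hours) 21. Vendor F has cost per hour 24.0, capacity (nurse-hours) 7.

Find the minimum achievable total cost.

651

Use suppliers in increasing cost order.
Vendor 23 (10.0): use full 11 → 37 nurse-hours to go.
Vendor 5 at 13.0: take all 17 nurse-hours → 20 still needed.
Vendor T (16.0): take the remaining 20 → done.
Vendor 14, Vendor F: unused.
Cost = 11×10.0 + 17×13.0 + 20×16.0 = 651.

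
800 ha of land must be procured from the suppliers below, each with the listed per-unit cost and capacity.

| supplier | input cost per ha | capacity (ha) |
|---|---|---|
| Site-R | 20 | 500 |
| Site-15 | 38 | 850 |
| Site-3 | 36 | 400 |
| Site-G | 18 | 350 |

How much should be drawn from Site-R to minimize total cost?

Use suppliers in increasing cost order.
Take 350 from Site-G at 18 — need 450 more.
Take 450 from Site-R at 20 to finish.
Site-3, Site-15: unused.

450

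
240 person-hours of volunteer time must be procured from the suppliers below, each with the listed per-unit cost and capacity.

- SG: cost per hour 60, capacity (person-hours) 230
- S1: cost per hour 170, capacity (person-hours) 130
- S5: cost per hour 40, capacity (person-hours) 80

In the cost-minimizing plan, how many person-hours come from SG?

160

Fill from the cheapest supplier first.
S5 at 40: take all 80 person-hours — 160 still needed.
SG (60): take the remaining 160 — done.
S1: unused.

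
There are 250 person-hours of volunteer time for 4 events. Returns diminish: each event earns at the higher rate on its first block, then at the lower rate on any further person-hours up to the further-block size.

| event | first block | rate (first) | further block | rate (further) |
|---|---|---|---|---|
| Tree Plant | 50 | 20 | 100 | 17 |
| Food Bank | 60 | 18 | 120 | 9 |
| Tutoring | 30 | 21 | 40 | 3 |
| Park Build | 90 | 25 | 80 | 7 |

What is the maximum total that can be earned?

5300

Treat each block as its own option and order by rate: Park Build/tier1 25 > Tutoring/tier1 21 > Tree Plant/tier1 20 > Food Bank/tier1 18 > Tree Plant/tier2 17 > Food Bank/tier2 9 > Park Build/tier2 7 > Tutoring/tier2 3.
Fill Park Build tier1 block (90 at 25) ; 160 left.
Tutoring/tier1 (21): +30 ; 130 left.
Tree Plant/tier1 (20): +50 ; 80 left.
Food Bank/tier1 (18): +60 ; 20 left.
Tree Plant/tier2: +20 of 100 at 17; pool empty.
Total = 25×90 + 21×30 + 20×50 + 18×60 + 17×20 = 5300.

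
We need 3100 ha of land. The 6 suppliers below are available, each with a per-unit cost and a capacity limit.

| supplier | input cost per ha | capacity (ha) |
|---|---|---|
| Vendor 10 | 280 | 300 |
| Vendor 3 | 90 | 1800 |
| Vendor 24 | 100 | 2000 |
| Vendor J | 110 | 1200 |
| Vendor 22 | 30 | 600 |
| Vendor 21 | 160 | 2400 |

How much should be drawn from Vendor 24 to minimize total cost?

Use suppliers in increasing cost order.
Vendor 22 (30): use full 600 → 2500 ha to go.
Take 1800 from Vendor 3 at 90 → need 700 more.
Vendor 24 at 100: take 700 of its 2000 → requirement met.
Vendor J, Vendor 21, Vendor 10: unused.

700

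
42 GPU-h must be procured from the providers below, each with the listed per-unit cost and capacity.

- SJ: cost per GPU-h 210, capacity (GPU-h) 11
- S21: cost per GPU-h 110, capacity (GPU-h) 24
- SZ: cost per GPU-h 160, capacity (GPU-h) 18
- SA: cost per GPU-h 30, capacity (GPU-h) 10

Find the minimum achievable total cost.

4220

Use providers in increasing cost order.
SA at 30: take all 10 GPU-h → 32 still needed.
S21 at 110: take all 24 GPU-h → 8 still needed.
SZ (160): take the remaining 8 → done.
SJ: unused.
Cost = 10×30 + 24×110 + 8×160 = 4220.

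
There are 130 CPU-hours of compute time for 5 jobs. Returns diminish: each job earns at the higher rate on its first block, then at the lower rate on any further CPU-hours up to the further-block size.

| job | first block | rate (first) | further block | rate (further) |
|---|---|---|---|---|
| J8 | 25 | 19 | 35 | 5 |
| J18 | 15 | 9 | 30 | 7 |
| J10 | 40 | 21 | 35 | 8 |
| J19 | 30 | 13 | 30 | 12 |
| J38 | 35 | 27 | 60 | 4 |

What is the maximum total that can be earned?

Rank every tier by rate: J38/tier1 27 > J10/tier1 21 > J8/tier1 19 > J19/tier1 13 > J19/tier2 12 > J18/tier1 9 > J10/tier2 8 > J18/tier2 7 > J8/tier2 5 > J38/tier2 4.
J38 tier1 at 27: fill all 35 — 95 left.
Fill J10 tier1 block (40 at 21) — 55 left.
J8 tier1 at 19: fill all 25 — 30 left.
Fill J19 tier1 block (30 at 13) — 0 left.
Total = 27×35 + 21×40 + 19×25 + 13×30 = 2650.

2650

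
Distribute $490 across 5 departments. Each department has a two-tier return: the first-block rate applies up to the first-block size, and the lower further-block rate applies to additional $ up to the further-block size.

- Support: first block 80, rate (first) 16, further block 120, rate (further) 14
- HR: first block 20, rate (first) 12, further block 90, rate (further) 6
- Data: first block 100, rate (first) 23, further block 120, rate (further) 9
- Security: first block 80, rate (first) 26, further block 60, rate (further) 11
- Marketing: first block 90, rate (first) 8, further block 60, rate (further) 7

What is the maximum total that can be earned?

8510

Treat each block as its own option and order by rate: Security/T1 26 > Data/T1 23 > Support/T1 16 > Support/T2 14 > HR/T1 12 > Security/T2 11 > Data/T2 9 > Marketing/T1 8 > Marketing/T2 7 > HR/T2 6.
Security T1 at 26: fill all 80 — 410 left.
Fill Data T1 block (100 at 23) — 310 left.
Support/T1 (16): +80 — 230 left.
Support/T2 (14): +120 — 110 left.
Fill HR T1 block (20 at 12) — 90 left.
Security T2 at 11: fill all 60 — 30 left.
Data/T2: +30 of 120 at 9; pool empty.
Total = 26×80 + 23×100 + 16×80 + 14×120 + 12×20 + 11×60 + 9×30 = 8510.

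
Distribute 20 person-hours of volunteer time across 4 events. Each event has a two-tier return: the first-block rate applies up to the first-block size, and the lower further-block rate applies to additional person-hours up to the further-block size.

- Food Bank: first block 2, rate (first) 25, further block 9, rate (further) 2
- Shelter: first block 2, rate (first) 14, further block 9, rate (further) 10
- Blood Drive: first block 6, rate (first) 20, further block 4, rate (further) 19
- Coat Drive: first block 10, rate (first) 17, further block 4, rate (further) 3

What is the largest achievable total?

Order all 8 blocks by rate: Food Bank/T1 25 > Blood Drive/T1 20 > Blood Drive/T2 19 > Coat Drive/T1 17 > Shelter/T1 14 > Shelter/T2 10 > Coat Drive/T2 3 > Food Bank/T2 2.
Food Bank T1 at 25: fill all 2 — 18 left.
Blood Drive T1 at 20: fill all 6 — 12 left.
Blood Drive T2 at 19: fill all 4 — 8 left.
Coat Drive/T1: +8 of 10 at 17; pool empty.
Total = 25×2 + 20×6 + 19×4 + 17×8 = 382.

382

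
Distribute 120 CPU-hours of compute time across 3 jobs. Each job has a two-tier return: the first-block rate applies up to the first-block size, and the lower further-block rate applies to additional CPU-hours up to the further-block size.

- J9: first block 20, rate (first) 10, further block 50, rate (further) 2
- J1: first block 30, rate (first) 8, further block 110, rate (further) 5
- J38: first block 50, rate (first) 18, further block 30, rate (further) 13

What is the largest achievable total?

1650

Treat each block as its own option and order by rate: J38/first 18 > J38/second 13 > J9/first 10 > J1/first 8 > J1/second 5 > J9/second 2.
Fill J38 first block (50 at 18) → 70 left.
J38/second (13): +30 → 40 left.
J9/first (10): +20 → 20 left.
J1 first at 8: only 20 left, fill 20.
Total = 18×50 + 13×30 + 10×20 + 8×20 = 1650.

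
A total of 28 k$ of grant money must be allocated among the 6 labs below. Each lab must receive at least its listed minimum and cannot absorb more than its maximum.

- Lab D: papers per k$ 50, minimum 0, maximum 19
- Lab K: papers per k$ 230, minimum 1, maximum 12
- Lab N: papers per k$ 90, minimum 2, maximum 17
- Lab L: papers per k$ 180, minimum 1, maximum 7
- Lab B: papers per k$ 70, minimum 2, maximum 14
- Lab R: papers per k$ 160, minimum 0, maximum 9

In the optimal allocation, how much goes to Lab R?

Meeting every minimum uses 0+1+2+1+2+0 = 6 k$, leaving 22.
Rank by papers per k$: Lab K 230 > Lab L 180 > Lab R 160 > Lab N 90 > Lab B 70 > Lab D 50.
Give Lab K 11 more to hit its cap of 12 → 11 left.
Give Lab L 6 more to hit its cap of 7 → 5 left.
Lab R: +5 (room for 9) → 5. Pool exhausted.

5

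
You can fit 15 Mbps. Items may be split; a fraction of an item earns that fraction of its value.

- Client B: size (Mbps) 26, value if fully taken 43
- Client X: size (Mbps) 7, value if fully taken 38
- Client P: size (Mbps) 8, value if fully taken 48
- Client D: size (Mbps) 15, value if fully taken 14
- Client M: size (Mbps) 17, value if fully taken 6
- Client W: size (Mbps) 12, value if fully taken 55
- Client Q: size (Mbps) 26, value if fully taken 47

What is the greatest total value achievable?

86

Best value per unit of size first: Client P 48/8≈6, Client X 38/7≈5.43, Client W 55/12≈4.58, Client Q 47/26≈1.81, Client B 43/26≈1.65, Client D 14/15≈0.933, Client M 6/17≈0.353.
Take all of Client P (8 Mbps, value 48) → 7 Mbps left.
Take all of Client X (7 Mbps, value 38) → 0 Mbps left.
Total value = 86.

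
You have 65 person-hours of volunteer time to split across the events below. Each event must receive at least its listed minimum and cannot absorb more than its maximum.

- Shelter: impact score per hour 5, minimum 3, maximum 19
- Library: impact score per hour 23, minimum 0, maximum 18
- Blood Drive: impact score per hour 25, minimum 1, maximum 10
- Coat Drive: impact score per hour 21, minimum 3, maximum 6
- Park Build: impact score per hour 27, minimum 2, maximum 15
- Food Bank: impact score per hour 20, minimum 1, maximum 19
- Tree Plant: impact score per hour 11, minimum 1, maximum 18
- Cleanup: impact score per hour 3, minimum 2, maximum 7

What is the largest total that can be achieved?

Meeting every minimum uses 3+0+1+3+2+1+1+2 = 13 person-hours, leaving 52.
Rank by impact score per hour: Park Build 27 > Blood Drive 25 > Library 23 > Coat Drive 21 > Food Bank 20 > Tree Plant 11 > Shelter 5 > Cleanup 3.
Park Build: +13 to 15 (cap) → 39 left.
Blood Drive takes 9 more to reach its cap of 10 → 30 left.
Library: +18 to 18 (cap) → 12 left.
Give Coat Drive 3 more to hit its cap of 6 → 9 left.
Food Bank: +9 (room for 18) → 10. Pool exhausted.
Total = 5×3 + 23×18 + 25×10 + 21×6 + 27×15 + 20×10 + 11×1 + 3×2 = 1427.

1427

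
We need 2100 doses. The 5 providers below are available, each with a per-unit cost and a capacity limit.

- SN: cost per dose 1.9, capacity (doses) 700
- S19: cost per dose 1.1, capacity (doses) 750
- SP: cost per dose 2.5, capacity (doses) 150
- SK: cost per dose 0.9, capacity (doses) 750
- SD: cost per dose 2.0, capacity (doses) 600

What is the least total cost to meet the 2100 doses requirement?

2640

Fill from the cheapest provider first.
Take 750 from SK at 0.9 → need 1350 more.
S19 at 1.1: take all 750 doses → 600 still needed.
Take 600 from SN at 1.9 to finish.
SD, SP: unused.
Cost = 750×0.9 + 750×1.1 + 600×1.9 = 2640.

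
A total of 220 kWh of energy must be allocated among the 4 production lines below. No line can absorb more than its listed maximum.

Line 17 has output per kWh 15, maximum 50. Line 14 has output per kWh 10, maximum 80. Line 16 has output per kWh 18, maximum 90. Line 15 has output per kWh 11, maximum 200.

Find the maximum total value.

3250

Rank by output per kWh: Line 16 18 > Line 17 15 > Line 15 11 > Line 14 10.
Line 16 takes 90 to reach its cap of 90 → 130 left.
Line 17 takes 50 to reach its cap of 50 → 80 left.
Line 15: +80 (room for 200) → 80. Pool exhausted.
Total = 15×50 + 18×90 + 11×80 = 3250.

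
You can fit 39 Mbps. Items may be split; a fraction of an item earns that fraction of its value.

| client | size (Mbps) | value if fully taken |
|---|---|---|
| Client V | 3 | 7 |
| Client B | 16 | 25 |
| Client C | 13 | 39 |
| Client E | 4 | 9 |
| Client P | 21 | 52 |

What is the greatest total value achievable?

Rank by value-to-size ratio: Client C 39/13≈3, Client P 52/21≈2.48, Client V 7/3≈2.33, Client E 9/4≈2.25, Client B 25/16≈1.56.
All 13 Mbps of Client C fit (value 39) — 26 remain.
Take all of Client P (21 Mbps, value 52) — 5 Mbps left.
All 3 Mbps of Client V fit (value 7) — 2 remain.
Only 2 Mbps remain; take 2/4 of Client E for value 9×2/4 = 4.5.
Total value = 102.5.

102.5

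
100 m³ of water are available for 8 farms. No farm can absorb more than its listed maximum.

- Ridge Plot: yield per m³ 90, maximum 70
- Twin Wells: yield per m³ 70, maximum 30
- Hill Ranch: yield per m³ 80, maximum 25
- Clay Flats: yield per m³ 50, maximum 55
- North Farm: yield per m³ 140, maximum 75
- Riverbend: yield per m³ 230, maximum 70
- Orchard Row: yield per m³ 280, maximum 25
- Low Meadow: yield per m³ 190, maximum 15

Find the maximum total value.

24050

Highest yield per m³ first: Orchard Row 280 > Riverbend 230 > Low Meadow 190 > North Farm 140 > Ridge Plot 90 > Hill Ranch 80 > Twin Wells 70 > Clay Flats 50.
Orchard Row takes 25 to reach its cap of 25 ; 75 left.
Riverbend: +70 to 70 (cap) ; 5 left.
Only 5 left; Low Meadow takes them to reach 5.
Total = 230×70 + 280×25 + 190×5 = 24050.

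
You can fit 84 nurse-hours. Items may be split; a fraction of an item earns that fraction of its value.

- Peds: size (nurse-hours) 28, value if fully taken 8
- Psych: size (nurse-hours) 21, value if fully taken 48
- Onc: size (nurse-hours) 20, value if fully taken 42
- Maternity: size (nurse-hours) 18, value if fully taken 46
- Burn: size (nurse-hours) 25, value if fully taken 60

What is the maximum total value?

Sort by value density: Maternity 46/18≈2.56, Burn 60/25≈2.4, Psych 48/21≈2.29, Onc 42/20≈2.1, Peds 8/28≈0.286.
Take all of Maternity (18 nurse-hours, value 46) ; 66 nurse-hours left.
Burn: take in full, 25 nurse-hours for value 60 ; 41 left.
Psych: take in full, 21 nurse-hours for value 48 ; 20 left.
Take all of Onc (20 nurse-hours, value 42) ; 0 nurse-hours left.
Total value = 196.

196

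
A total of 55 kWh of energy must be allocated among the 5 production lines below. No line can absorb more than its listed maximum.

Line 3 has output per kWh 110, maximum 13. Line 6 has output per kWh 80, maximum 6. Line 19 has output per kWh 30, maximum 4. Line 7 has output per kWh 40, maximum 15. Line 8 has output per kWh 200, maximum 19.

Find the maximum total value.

6370

Highest output per kWh first: Line 8 200 > Line 3 110 > Line 6 80 > Line 7 40 > Line 19 30.
Line 8: +19 to 19 (cap) ; 36 left.
Line 3: +13 to 13 (cap) ; 23 left.
Line 6 takes 6 to reach its cap of 6 ; 17 left.
Line 7 takes 15 to reach its cap of 15 ; 2 left.
Line 19: +2 (room for 4) → 2. Pool exhausted.
Total = 110×13 + 80×6 + 30×2 + 40×15 + 200×19 = 6370.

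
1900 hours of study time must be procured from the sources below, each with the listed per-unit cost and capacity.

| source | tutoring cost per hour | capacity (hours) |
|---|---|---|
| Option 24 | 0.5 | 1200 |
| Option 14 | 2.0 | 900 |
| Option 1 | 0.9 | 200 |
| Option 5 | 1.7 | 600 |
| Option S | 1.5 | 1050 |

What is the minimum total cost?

1530

Use sources in increasing cost order.
Option 24 (0.5): use full 1200 ; 700 hours to go.
Take 200 from Option 1 at 0.9 ; need 500 more.
Option S (1.5): take the remaining 500 ; done.
Option 5, Option 14: unused.
Cost = 1200×0.5 + 200×0.9 + 500×1.5 = 1530.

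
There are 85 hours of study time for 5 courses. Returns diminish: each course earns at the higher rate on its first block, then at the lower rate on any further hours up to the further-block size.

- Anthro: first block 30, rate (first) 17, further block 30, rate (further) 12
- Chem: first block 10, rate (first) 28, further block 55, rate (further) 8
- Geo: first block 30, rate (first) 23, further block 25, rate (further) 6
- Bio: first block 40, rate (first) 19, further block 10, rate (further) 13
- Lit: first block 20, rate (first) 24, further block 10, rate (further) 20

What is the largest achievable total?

Treat each block as its own option and order by rate: Chem/T1 28 > Lit/T1 24 > Geo/T1 23 > Lit/T2 20 > Bio/T1 19 > Anthro/T1 17 > Bio/T2 13 > Anthro/T2 12 > Chem/T2 8 > Geo/T2 6.
Fill Chem T1 block (10 at 28) ; 75 left.
Lit/T1 (24): +20 ; 55 left.
Geo/T1 (23): +30 ; 25 left.
Lit T2 at 20: fill all 10 ; 15 left.
Bio T1 at 19: only 15 left, fill 15.
Total = 28×10 + 24×20 + 23×30 + 20×10 + 19×15 = 1935.

1935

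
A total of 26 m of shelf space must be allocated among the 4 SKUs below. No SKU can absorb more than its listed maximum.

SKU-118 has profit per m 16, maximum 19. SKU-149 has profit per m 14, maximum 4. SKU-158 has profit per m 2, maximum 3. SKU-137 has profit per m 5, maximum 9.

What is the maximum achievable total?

375

Order the SKUs by profit per m: SKU-118 16 > SKU-149 14 > SKU-137 5 > SKU-158 2.
Give SKU-118 19 to hit its cap of 19 — 7 left.
Give SKU-149 4 to hit its cap of 4 — 3 left.
SKU-137 has room for 9 but only 3 remain, so it gets 3.
Total = 16×19 + 14×4 + 5×3 = 375.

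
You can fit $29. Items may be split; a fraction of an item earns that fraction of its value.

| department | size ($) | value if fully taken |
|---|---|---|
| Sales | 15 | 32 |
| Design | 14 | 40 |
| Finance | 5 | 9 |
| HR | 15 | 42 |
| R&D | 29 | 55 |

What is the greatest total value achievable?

Sort by value density: Design 40/14≈2.86, HR 42/15≈2.8, Sales 32/15≈2.13, R&D 55/29≈1.9, Finance 9/5≈1.8.
All 14 $ of Design fit (value 40) → 15 remain.
All 15 $ of HR fit (value 42) → 0 remain.
Total value = 82.

82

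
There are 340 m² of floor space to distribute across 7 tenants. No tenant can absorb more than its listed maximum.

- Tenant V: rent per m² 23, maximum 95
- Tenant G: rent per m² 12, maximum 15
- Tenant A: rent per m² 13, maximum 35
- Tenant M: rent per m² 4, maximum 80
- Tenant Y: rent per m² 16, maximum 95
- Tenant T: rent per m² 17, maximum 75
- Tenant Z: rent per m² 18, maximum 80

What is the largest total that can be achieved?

Order the tenants by rent per m²: Tenant V 23 > Tenant Z 18 > Tenant T 17 > Tenant Y 16 > Tenant A 13 > Tenant G 12 > Tenant M 4.
Give Tenant V 95 to hit its cap of 95 → 245 left.
Give Tenant Z 80 to hit its cap of 80 → 165 left.
Tenant T: +75 to 75 (cap) → 90 left.
Tenant Y has room for 95 but only 90 remain, so it gets 90.
Total = 23×95 + 16×90 + 17×75 + 18×80 = 6340.

6340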